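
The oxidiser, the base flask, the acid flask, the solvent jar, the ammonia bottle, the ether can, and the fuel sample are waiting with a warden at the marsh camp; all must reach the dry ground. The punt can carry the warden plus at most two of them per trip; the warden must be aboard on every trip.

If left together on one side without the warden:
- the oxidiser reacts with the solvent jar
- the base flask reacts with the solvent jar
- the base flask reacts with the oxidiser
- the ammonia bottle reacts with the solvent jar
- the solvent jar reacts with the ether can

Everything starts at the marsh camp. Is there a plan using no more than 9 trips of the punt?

Counting alone: the warden can take at most 2 across per trip to the dry ground, so moving all 7 needs at least 4 loaded trips out, with a return between consecutive ones — at least 7 crossings.
The safety rule pushes this higher. Following every safe sequence of crossings, the most of the 7 that can be at the dry ground as the punt arrives there on crossings 7, 9 is 5, 6 respectively — never all 7.
So the move cannot be finished within 9 crossings. (The shortest complete plan takes 11:)
1. Warden goes to the dry ground with the oxidiser and the solvent jar.  [the marsh camp: the acid flask, the ammonia bottle, the base flask, the ether can, the fuel sample | the dry ground: the oxidiser, the solvent jar]
2. Warden goes back to the marsh camp with the oxidiser.  [the marsh camp: the acid flask, the ammonia bottle, the base flask, the ether can, the fuel sample, the oxidiser | the dry ground: the solvent jar]
3. Warden goes to the dry ground with the acid flask and the oxidiser.  [the marsh camp: the ammonia bottle, the base flask, the ether can, the fuel sample | the dry ground: the acid flask, the oxidiser, the solvent jar]
4. Warden goes back to the marsh camp with the oxidiser.  [the marsh camp: the ammonia bottle, the base flask, the ether can, the fuel sample, the oxidiser | the dry ground: the acid flask, the solvent jar]
5. Warden goes to the dry ground with the ammonia bottle and the oxidiser.  [the marsh camp: the base flask, the ether can, the fuel sample | the dry ground: the acid flask, the ammonia bottle, the oxidiser, the solvent jar]
6. Warden goes back to the marsh camp with the solvent jar.  [the marsh camp: the base flask, the ether can, the fuel sample, the solvent jar | the dry ground: the acid flask, the ammonia bottle, the oxidiser]
7. Warden goes to the dry ground with the base flask and the ether can.  [the marsh camp: the fuel sample, the solvent jar | the dry ground: the acid flask, the ammonia bottle, the base flask, the ether can, the oxidiser]
8. Warden goes back to the marsh camp with the oxidiser.  [the marsh camp: the fuel sample, the oxidiser, the solvent jar | the dry ground: the acid flask, the ammonia bottle, the base flask, the ether can]
9. Warden goes to the dry ground with the fuel sample and the oxidiser.  [the marsh camp: the solvent jar | the dry ground: the acid flask, the ammonia bottle, the base flask, the ether can, the fuel sample, the oxidiser]
10. Warden goes back to the marsh camp with the oxidiser.  [the marsh camp: the oxidiser, the solvent jar | the dry ground: the acid flask, the ammonia bottle, the base flask, the ether can, the fuel sample]
11. Warden goes to the dry ground with the oxidiser and the solvent jar.  [the marsh camp: — | the dry ground: the acid flask, the ammonia bottle, the base flask, the ether can, the fuel sample, the oxidiser, the solvent jar]

No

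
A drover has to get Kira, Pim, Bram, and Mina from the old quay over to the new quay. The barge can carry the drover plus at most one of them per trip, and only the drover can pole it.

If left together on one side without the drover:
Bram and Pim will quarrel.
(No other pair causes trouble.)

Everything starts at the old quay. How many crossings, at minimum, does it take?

7

Counting alone: the drover can take at most 1 across per trip to the new quay, so moving all 4 needs at least 4 loaded trips out, with a return between consecutive ones — at least 7 crossings.
The plan below uses exactly 7 crossings, so it is optimal:
1. Drover goes to the new quay with Pim.
2. Drover goes back to the old quay alone.
3. Drover goes to the new quay with Kira.
4. Drover goes back to the old quay alone.
5. Drover goes to the new quay with Mina.
6. Drover goes back to the old quay alone.
7. Drover goes to the new quay with Bram.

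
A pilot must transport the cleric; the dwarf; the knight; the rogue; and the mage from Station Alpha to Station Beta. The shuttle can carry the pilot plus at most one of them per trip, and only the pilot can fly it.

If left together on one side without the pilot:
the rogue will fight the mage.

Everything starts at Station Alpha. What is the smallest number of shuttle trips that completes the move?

9

Counting alone: the pilot can take at most 1 across per trip to Station Beta, so moving all 5 needs at least 5 loaded trips out, with a return between consecutive ones — at least 9 crossings.
The plan below uses exactly 9 crossings, so it is optimal:
1. Pilot goes to Station Beta with the rogue.  [Station Alpha: the cleric, the dwarf, the knight, the mage | Station Beta: the rogue]
2. Pilot goes back to Station Alpha alone.  [Station Alpha: the cleric, the dwarf, the knight, the mage | Station Beta: the rogue]
3. Pilot goes to Station Beta with the cleric.  [Station Alpha: the dwarf, the knight, the mage | Station Beta: the cleric, the rogue]
4. Pilot goes back to Station Alpha alone.  [Station Alpha: the dwarf, the knight, the mage | Station Beta: the cleric, the rogue]
5. Pilot goes to Station Beta with the dwarf.  [Station Alpha: the knight, the mage | Station Beta: the cleric, the dwarf, the rogue]
6. Pilot goes back to Station Alpha alone.  [Station Alpha: the knight, the mage | Station Beta: the cleric, the dwarf, the rogue]
7. Pilot goes to Station Beta with the knight.  [Station Alpha: the mage | Station Beta: the cleric, the dwarf, the knight, the rogue]
8. Pilot goes back to Station Alpha alone.  [Station Alpha: the mage | Station Beta: the cleric, the dwarf, the knight, the rogue]
9. Pilot goes to Station Beta with the mage.  [Station Alpha: — | Station Beta: the cleric, the dwarf, the knight, the mage, the rogue]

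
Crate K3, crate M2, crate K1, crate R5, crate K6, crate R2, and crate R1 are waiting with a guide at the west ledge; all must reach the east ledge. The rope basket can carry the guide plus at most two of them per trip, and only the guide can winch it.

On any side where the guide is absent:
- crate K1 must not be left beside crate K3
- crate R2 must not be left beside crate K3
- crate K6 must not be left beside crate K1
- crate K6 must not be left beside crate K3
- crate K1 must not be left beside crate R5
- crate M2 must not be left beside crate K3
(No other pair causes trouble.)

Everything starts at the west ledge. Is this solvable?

1. Guide goes to the east ledge with crate K1 and crate K3.
2. Guide goes back to the west ledge with crate K3.
3. Guide goes to the east ledge with crate K3 and crate M2.
4. Guide goes back to the west ledge with crate K3.
5. Guide goes to the east ledge with crate K3 and crate R2.
6. Guide goes back to the west ledge with crate K3.
7. Guide goes to the east ledge with crate K3 and crate R1.
8. Guide goes back to the west ledge with crate K3.
9. Guide goes to the east ledge with crate K6 and crate R5.
10. Guide goes back to the west ledge with crate K1.
11. Guide goes to the east ledge with crate K1 and crate K3.

Yes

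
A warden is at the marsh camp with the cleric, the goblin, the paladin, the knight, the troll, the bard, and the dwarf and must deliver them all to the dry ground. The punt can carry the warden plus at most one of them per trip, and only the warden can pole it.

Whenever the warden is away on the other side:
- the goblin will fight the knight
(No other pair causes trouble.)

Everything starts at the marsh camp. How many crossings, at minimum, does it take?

Counting alone: the warden can take at most 1 across per trip to the dry ground, so moving all 7 needs at least 7 loaded trips out, with a return between consecutive ones — at least 13 crossings.
The plan below uses exactly 13 crossings, so it is optimal:
1. Warden goes to the dry ground with the goblin.  [the marsh camp: the bard, the cleric, the dwarf, the knight, the paladin, the troll | the dry ground: the goblin]
2. Warden goes back to the marsh camp alone.  [the marsh camp: the bard, the cleric, the dwarf, the knight, the paladin, the troll | the dry ground: the goblin]
3. Warden goes to the dry ground with the cleric.  [the marsh camp: the bard, the dwarf, the knight, the paladin, the troll | the dry ground: the cleric, the goblin]
4. Warden goes back to the marsh camp alone.  [the marsh camp: the bard, the dwarf, the knight, the paladin, the troll | the dry ground: the cleric, the goblin]
5. Warden goes to the dry ground with the paladin.  [the marsh camp: the bard, the dwarf, the knight, the troll | the dry ground: the cleric, the goblin, the paladin]
6. Warden goes back to the marsh camp alone.  [the marsh camp: the bard, the dwarf, the knight, the troll | the dry ground: the cleric, the goblin, the paladin]
7. Warden goes to the dry ground with the troll.  [the marsh camp: the bard, the dwarf, the knight | the dry ground: the cleric, the goblin, the paladin, the troll]
8. Warden goes back to the marsh camp alone.  [the marsh camp: the bard, the dwarf, the knight | the dry ground: the cleric, the goblin, the paladin, the troll]
9. Warden goes to the dry ground with the bard.  [the marsh camp: the dwarf, the knight | the dry ground: the bard, the cleric, the goblin, the paladin, the troll]
10. Warden goes back to the marsh camp alone.  [the marsh camp: the dwarf, the knight | the dry ground: the bard, the cleric, the goblin, the paladin, the troll]
11. Warden goes to the dry ground with the dwarf.  [the marsh camp: the knight | the dry ground: the bard, the cleric, the dwarf, the goblin, the paladin, the troll]
12. Warden goes back to the marsh camp alone.  [the marsh camp: the knight | the dry ground: the bard, the cleric, the dwarf, the goblin, the paladin, the troll]
13. Warden goes to the dry ground with the knight.  [the marsh camp: — | the dry ground: the bard, the cleric, the dwarf, the goblin, the knight, the paladin, the troll]

13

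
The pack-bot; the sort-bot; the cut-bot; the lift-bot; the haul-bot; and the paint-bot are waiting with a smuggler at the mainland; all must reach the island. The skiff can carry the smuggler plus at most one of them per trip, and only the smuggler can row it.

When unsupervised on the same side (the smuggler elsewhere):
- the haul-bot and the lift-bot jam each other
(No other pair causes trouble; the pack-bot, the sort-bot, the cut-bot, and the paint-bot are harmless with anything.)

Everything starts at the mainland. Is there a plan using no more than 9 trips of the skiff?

Counting alone: the smuggler can take at most 1 across per trip to the island, so moving all 6 needs at least 6 loaded trips out, with a return between consecutive ones — at least 11 crossings.
Since 9 < 11, 9 crossings cannot be enough. (The shortest complete plan in fact takes 11:)
1. Smuggler goes to the island with the lift-bot.  [the mainland: the cut-bot, the haul-bot, the pack-bot, the paint-bot, the sort-bot | the island: the lift-bot]
2. Smuggler goes back to the mainland alone.  [the mainland: the cut-bot, the haul-bot, the pack-bot, the paint-bot, the sort-bot | the island: the lift-bot]
3. Smuggler goes to the island with the pack-bot.  [the mainland: the cut-bot, the haul-bot, the paint-bot, the sort-bot | the island: the lift-bot, the pack-bot]
4. Smuggler goes back to the mainland alone.  [the mainland: the cut-bot, the haul-bot, the paint-bot, the sort-bot | the island: the lift-bot, the pack-bot]
5. Smuggler goes to the island with the sort-bot.  [the mainland: the cut-bot, the haul-bot, the paint-bot | the island: the lift-bot, the pack-bot, the sort-bot]
6. Smuggler goes back to the mainland alone.  [the mainland: the cut-bot, the haul-bot, the paint-bot | the island: the lift-bot, the pack-bot, the sort-bot]
7. Smuggler goes to the island with the cut-bot.  [the mainland: the haul-bot, the paint-bot | the island: the cut-bot, the lift-bot, the pack-bot, the sort-bot]
8. Smuggler goes back to the mainland alone.  [the mainland: the haul-bot, the paint-bot | the island: the cut-bot, the lift-bot, the pack-bot, the sort-bot]
9. Smuggler goes to the island with the paint-bot.  [the mainland: the haul-bot | the island: the cut-bot, the lift-bot, the pack-bot, the paint-bot, the sort-bot]
10. Smuggler goes back to the mainland alone.  [the mainland: the haul-bot | the island: the cut-bot, the lift-bot, the pack-bot, the paint-bot, the sort-bot]
11. Smuggler goes to the island with the haul-bot.  [the mainland: — | the island: the cut-bot, the haul-bot, the lift-bot, the pack-bot, the paint-bot, the sort-bot]

No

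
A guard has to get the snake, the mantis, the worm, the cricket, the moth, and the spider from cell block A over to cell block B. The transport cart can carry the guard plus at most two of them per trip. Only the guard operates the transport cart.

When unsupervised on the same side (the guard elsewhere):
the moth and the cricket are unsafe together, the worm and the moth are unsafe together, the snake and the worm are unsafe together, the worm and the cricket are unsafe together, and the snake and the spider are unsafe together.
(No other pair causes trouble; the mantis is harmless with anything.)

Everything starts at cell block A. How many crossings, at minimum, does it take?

Whatever the first load, the items left behind include a forbidden pair without the guard. No opening move is safe, so no plan exists.

impossible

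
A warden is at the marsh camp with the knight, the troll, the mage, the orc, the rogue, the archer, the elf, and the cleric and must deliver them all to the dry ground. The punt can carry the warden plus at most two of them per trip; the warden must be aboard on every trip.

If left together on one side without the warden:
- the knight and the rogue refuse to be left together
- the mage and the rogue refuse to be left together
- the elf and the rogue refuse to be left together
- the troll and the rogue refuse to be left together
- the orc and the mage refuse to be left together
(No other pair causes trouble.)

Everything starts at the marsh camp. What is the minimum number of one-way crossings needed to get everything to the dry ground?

9

Counting alone: the warden can take at most 2 across per trip to the dry ground, so moving all 8 needs at least 4 loaded trips out, with a return between consecutive ones — at least 7 crossings.
The safety rule pushes this higher. Following every safe sequence of crossings, the most of the 8 that can be at the dry ground as the punt arrives there on crossing 7 is 7 — never all 8.
So no plan with fewer than 9 crossings exists, and this one achieves 9:
1. Warden goes to the dry ground with the mage and the rogue.  [the marsh camp: the archer, the cleric, the elf, the knight, the orc, the troll | the dry ground: the mage, the rogue]
2. Warden goes back to the marsh camp with the mage.  [the marsh camp: the archer, the cleric, the elf, the knight, the mage, the orc, the troll | the dry ground: the rogue]
3. Warden goes to the dry ground with the knight and the mage.  [the marsh camp: the archer, the cleric, the elf, the orc, the troll | the dry ground: the knight, the mage, the rogue]
4. Warden goes back to the marsh camp with the rogue.  [the marsh camp: the archer, the cleric, the elf, the orc, the rogue, the troll | the dry ground: the knight, the mage]
5. Warden goes to the dry ground with the elf and the troll.  [the marsh camp: the archer, the cleric, the orc, the rogue | the dry ground: the elf, the knight, the mage, the troll]
6. Warden goes back to the marsh camp alone.  [the marsh camp: the archer, the cleric, the orc, the rogue | the dry ground: the elf, the knight, the mage, the troll]
7. Warden goes to the dry ground with the archer and the cleric.  [the marsh camp: the orc, the rogue | the dry ground: the archer, the cleric, the elf, the knight, the mage, the troll]
8. Warden goes back to the marsh camp alone.  [the marsh camp: the orc, the rogue | the dry ground: the archer, the cleric, the elf, the knight, the mage, the troll]
9. Warden goes to the dry ground with the orc and the rogue.  [the marsh camp: — | the dry ground: the archer, the cleric, the elf, the knight, the mage, the orc, the rogue, the troll]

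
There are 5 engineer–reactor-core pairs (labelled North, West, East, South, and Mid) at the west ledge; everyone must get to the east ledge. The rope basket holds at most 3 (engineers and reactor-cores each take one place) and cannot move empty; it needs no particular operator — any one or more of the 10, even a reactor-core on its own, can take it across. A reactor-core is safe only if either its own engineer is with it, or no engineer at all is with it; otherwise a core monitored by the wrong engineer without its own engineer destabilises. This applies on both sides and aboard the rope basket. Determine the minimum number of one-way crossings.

11

Counting alone: each trip to the east ledge takes at most 3 across and each return brings at least 1 back, so after t trips out (and t−1 returns) at most 3t − (t−1) of the 10 are across; that first reaches 10 at t = 5, so at least 9 crossings are needed.
The safety rule pushes this higher. Following every safe sequence of crossings, the most of the 10 that can be at the east ledge as the rope basket arrives there on crossing 9 is 9 — never all 10.
So no plan with fewer than 11 crossings exists, and this one achieves 11:
1. engineer North and reactor-core North cross → the east ledge.
2. engineer North crosses ← the west ledge.
3. reactor-core East, reactor-core South, and reactor-core West cross → the east ledge.
4. reactor-core North crosses ← the west ledge.
5. engineer East, engineer South, and engineer West cross → the east ledge.
6. engineer West and reactor-core West cross ← the west ledge.
7. engineer Mid, engineer North, and engineer West cross → the east ledge.
8. reactor-core East crosses ← the west ledge.
9. reactor-core North and reactor-core West cross → the east ledge.
10. reactor-core North crosses ← the west ledge.
11. reactor-core East, reactor-core Mid, and reactor-core North cross → the east ledge.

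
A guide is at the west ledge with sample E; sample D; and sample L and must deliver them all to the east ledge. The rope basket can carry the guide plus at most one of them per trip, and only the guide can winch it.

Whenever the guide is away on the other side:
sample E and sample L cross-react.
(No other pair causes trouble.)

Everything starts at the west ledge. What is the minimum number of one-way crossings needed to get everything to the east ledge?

5

Counting alone: the guide can take at most 1 across per trip to the east ledge, so moving all 3 needs at least 3 loaded trips out, with a return between consecutive ones — at least 5 crossings.
The plan below uses exactly 5 crossings, so it is optimal:
1. Guide goes to the east ledge with sample E.
2. Guide goes back to the west ledge alone.
3. Guide goes to the east ledge with sample D.
4. Guide goes back to the west ledge alone.
5. Guide goes to the east ledge with sample L.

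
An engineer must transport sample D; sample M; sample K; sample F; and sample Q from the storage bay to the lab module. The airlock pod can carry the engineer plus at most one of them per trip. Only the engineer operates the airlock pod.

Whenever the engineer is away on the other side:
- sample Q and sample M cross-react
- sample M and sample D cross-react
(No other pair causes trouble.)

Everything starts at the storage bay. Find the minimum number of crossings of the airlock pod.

Counting alone: the engineer can take at most 1 across per trip to the lab module, so moving all 5 needs at least 5 loaded trips out, with a return between consecutive ones — at least 9 crossings.
The safety rule pushes this higher. Following every safe sequence of crossings, the most of the 5 that can be at the lab module as the airlock pod arrives there on crossing 9 is 4 — never all 5.
So no plan with fewer than 11 crossings exists, and this one achieves 11:
1. Engineer goes to the lab module with sample M.  [the storage bay: sample D, sample F, sample K, sample Q | the lab module: sample M]
2. Engineer goes back to the storage bay alone.  [the storage bay: sample D, sample F, sample K, sample Q | the lab module: sample M]
3. Engineer goes to the lab module with sample D.  [the storage bay: sample F, sample K, sample Q | the lab module: sample D, sample M]
4. Engineer goes back to the storage bay with sample M.  [the storage bay: sample F, sample K, sample M, sample Q | the lab module: sample D]
5. Engineer goes to the lab module with sample Q.  [the storage bay: sample F, sample K, sample M | the lab module: sample D, sample Q]
6. Engineer goes back to the storage bay alone.  [the storage bay: sample F, sample K, sample M | the lab module: sample D, sample Q]
7. Engineer goes to the lab module with sample K.  [the storage bay: sample F, sample M | the lab module: sample D, sample K, sample Q]
8. Engineer goes back to the storage bay alone.  [the storage bay: sample F, sample M | the lab module: sample D, sample K, sample Q]
9. Engineer goes to the lab module with sample F.  [the storage bay: sample M | the lab module: sample D, sample F, sample K, sample Q]
10. Engineer goes back to the storage bay alone.  [the storage bay: sample M | the lab module: sample D, sample F, sample K, sample Q]
11. Engineer goes to the lab module with sample M.  [the storage bay: — | the lab module: sample D, sample F, sample K, sample M, sample Q]

11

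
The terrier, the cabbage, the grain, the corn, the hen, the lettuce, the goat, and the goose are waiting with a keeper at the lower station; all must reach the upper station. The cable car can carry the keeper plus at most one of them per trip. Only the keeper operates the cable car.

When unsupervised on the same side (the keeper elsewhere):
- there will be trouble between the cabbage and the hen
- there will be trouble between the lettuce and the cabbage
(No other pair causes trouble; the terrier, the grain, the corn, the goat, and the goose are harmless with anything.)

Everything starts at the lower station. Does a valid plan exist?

Yes

1. Keeper goes to the upper station with the cabbage.
2. Keeper goes back to the lower station alone.
3. Keeper goes to the upper station with the terrier.
4. Keeper goes back to the lower station alone.
5. Keeper goes to the upper station with the grain.
6. Keeper goes back to the lower station alone.
7. Keeper goes to the upper station with the corn.
8. Keeper goes back to the lower station alone.
9. Keeper goes to the upper station with the hen.
10. Keeper goes back to the lower station with the cabbage.
11. Keeper goes to the upper station with the lettuce.
12. Keeper goes back to the lower station alone.
13. Keeper goes to the upper station with the goat.
14. Keeper goes back to the lower station alone.
15. Keeper goes to the upper station with the goose.
16. Keeper goes back to the lower station alone.
17. Keeper goes to the upper station with the cabbage.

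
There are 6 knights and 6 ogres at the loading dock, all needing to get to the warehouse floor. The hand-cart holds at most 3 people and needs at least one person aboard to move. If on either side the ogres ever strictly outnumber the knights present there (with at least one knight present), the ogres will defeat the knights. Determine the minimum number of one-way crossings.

Following every safe sequence of crossings from the start, the most of the 12 that can be at the warehouse floor as the hand-cart arrives there on crossings 1, 3, 5 is 3, 5, 6 respectively; the best ever achieved is 6 of 12.
From crossing 7 on, no configuration arises that was not already reachable earlier: only 17 distinct safe configurations (who is on which side, and where the hand-cart is) can ever be reached, none of them has everyone across, and every continuation just revisits them. They are: 0 knights + 0 ogres across (hand-cart back at the start); 0 knights + 1 ogre across (hand-cart there); 0 knights + 1 ogre across (hand-cart back at the start); 0 knights + 2 ogres across (hand-cart there); 0 knights + 2 ogres across (hand-cart back at the start); 0 knights + 3 ogres across (hand-cart there); 0 knights + 3 ogres across (hand-cart back at the start); 0 knights + 4 ogres across (hand-cart there); 0 knights + 4 ogres across (hand-cart back at the start); 0 knights + 5 ogres across (hand-cart there); 0 knights + 5 ogres across (hand-cart back at the start); 0 knights + 6 ogres across (hand-cart there); 1 knight + 1 ogre across (hand-cart there); 1 knight + 1 ogre across (hand-cart back at the start); 2 knights + 2 ogres across (hand-cart there); 2 knights + 2 ogres across (hand-cart back at the start); 3 knights + 3 ogres across (hand-cart there). So no valid plan exists.

impossible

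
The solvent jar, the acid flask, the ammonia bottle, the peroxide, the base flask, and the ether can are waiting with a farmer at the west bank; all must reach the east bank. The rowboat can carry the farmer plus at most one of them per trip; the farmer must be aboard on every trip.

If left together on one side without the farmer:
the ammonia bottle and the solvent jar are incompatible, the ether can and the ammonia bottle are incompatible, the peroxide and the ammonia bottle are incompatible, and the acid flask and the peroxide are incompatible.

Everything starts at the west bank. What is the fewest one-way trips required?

impossible

Whatever the first load, the items left behind include a forbidden pair without the farmer. No opening move is safe, so no plan exists.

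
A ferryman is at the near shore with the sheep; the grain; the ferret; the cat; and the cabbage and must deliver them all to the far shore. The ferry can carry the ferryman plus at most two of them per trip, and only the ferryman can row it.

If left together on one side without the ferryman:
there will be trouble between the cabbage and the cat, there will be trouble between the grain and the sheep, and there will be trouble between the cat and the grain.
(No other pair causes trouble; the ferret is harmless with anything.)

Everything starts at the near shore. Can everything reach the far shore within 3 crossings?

Counting alone: the ferryman can take at most 2 across per trip to the far shore, so moving all 5 needs at least 3 loaded trips out, with a return between consecutive ones — at least 5 crossings.
Since 3 < 5, 3 crossings cannot be enough. (The shortest complete plan in fact takes 5:)
1. Ferryman goes to the far shore with the cat and the sheep.  [the near shore: the cabbage, the ferret, the grain | the far shore: the cat, the sheep]
2. Ferryman goes back to the near shore alone.  [the near shore: the cabbage, the ferret, the grain | the far shore: the cat, the sheep]
3. Ferryman goes to the far shore with the ferret.  [the near shore: the cabbage, the grain | the far shore: the cat, the ferret, the sheep]
4. Ferryman goes back to the near shore alone.  [the near shore: the cabbage, the grain | the far shore: the cat, the ferret, the sheep]
5. Ferryman goes to the far shore with the cabbage and the grain.  [the near shore: — | the far shore: the cabbage, the cat, the ferret, the grain, the sheep]

No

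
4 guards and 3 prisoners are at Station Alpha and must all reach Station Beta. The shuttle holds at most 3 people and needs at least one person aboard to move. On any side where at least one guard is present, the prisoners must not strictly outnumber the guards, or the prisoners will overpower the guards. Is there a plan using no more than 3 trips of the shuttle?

No

Counting alone: each trip to Station Beta takes at most 3 across and each return brings at least 1 back, so after t trips out (and t−1 returns) at most 3t − (t−1) of the 7 are across; that first reaches 7 at t = 3, so at least 5 crossings are needed.
Since 3 < 5, 3 crossings cannot be enough. (The shortest complete plan in fact takes 5:)
1. 3 prisoners → Station Beta.  (Station Alpha: 4G 0P; Station Beta: 0G 3P)
2. 1 prisoner ← Station Alpha.  (Station Alpha: 4G 1P; Station Beta: 0G 2P)
3. 3 guards → Station Beta.  (Station Alpha: 1G 1P; Station Beta: 3G 2P)
4. 1 guard ← Station Alpha.  (Station Alpha: 2G 1P; Station Beta: 2G 2P)
5. 2 guards and 1 prisoner → Station Beta.  (Station Alpha: 0G 0P; Station Beta: 4G 3P)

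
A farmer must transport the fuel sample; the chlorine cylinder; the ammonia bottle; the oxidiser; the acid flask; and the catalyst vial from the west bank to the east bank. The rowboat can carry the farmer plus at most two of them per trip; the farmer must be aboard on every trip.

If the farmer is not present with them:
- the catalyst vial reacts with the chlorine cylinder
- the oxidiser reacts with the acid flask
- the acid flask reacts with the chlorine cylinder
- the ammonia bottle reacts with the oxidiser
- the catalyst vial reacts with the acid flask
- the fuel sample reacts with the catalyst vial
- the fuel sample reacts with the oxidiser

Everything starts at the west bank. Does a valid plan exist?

No

Whatever the first load, the items left behind include a forbidden pair without the farmer. No opening move is safe, so no plan exists.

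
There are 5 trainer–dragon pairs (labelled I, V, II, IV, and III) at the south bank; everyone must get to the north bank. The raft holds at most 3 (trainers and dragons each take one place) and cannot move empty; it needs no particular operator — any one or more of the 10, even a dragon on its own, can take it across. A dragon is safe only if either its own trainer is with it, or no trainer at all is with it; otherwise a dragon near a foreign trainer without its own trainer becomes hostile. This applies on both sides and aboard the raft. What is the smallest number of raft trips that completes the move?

Counting alone: each trip to the north bank takes at most 3 across and each return brings at least 1 back, so after t trips out (and t−1 returns) at most 3t − (t−1) of the 10 are across; that first reaches 10 at t = 5, so at least 9 crossings are needed.
The safety rule pushes this higher. Following every safe sequence of crossings, the most of the 10 that can be at the north bank as the raft arrives there on crossing 9 is 9 — never all 10.
So no plan with fewer than 11 crossings exists, and this one achieves 11:
1. dragon I and trainer I cross → the north bank.
2. trainer I crosses ← the south bank.
3. dragon II, dragon IV, and dragon V cross → the north bank.
4. dragon I crosses ← the south bank.
5. trainer II, trainer IV, and trainer V cross → the north bank.
6. dragon V and trainer V cross ← the south bank.
7. trainer I, trainer III, and trainer V cross → the north bank.
8. dragon II crosses ← the south bank.
9. dragon I and dragon V cross → the north bank.
10. dragon I crosses ← the south bank.
11. dragon I, dragon II, and dragon III cross → the north bank.

11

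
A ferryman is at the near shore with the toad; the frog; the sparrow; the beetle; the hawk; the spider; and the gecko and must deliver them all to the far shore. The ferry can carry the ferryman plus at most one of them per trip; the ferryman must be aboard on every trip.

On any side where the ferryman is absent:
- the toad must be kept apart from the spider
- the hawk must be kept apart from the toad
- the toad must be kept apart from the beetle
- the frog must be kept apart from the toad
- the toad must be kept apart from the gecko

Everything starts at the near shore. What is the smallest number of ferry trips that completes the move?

Following every safe sequence of crossings from the start, the most of the 7 that can be at the far shore as the ferry arrives there on crossings 1, 3, 5 is 1, 2, 3 respectively; the best ever achieved is 3 of 7.
From crossing 7 on, no configuration arises that was not already reachable earlier: only 26 distinct safe configurations (who is on which side, and where the ferry is) can ever be reached, none of them has everyone across, and every continuation just revisits them. So no valid plan exists.

impossible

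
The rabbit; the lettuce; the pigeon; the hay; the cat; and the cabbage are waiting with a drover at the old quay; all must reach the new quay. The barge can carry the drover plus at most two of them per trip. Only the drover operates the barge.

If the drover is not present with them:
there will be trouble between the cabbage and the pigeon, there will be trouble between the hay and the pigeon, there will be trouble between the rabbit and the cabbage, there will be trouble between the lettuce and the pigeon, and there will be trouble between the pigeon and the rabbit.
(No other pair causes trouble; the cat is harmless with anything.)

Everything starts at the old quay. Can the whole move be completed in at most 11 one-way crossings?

Yes

Yes — this plan uses 9 crossings (≤ 11):
1. Drover goes to the new quay with the pigeon and the rabbit.  [the old quay: the cabbage, the cat, the hay, the lettuce | the new quay: the pigeon, the rabbit]
2. Drover goes back to the old quay with the rabbit.  [the old quay: the cabbage, the cat, the hay, the lettuce, the rabbit | the new quay: the pigeon]
3. Drover goes to the new quay with the lettuce and the rabbit.  [the old quay: the cabbage, the cat, the hay | the new quay: the lettuce, the pigeon, the rabbit]
4. Drover goes back to the old quay with the pigeon.  [the old quay: the cabbage, the cat, the hay, the pigeon | the new quay: the lettuce, the rabbit]
5. Drover goes to the new quay with the hay and the pigeon.  [the old quay: the cabbage, the cat | the new quay: the hay, the lettuce, the pigeon, the rabbit]
6. Drover goes back to the old quay with the pigeon.  [the old quay: the cabbage, the cat, the pigeon | the new quay: the hay, the lettuce, the rabbit]
7. Drover goes to the new quay with the cat and the pigeon.  [the old quay: the cabbage | the new quay: the cat, the hay, the lettuce, the pigeon, the rabbit]
8. Drover goes back to the old quay with the pigeon.  [the old quay: the cabbage, the pigeon | the new quay: the cat, the hay, the lettuce, the rabbit]
9. Drover goes to the new quay with the cabbage and the pigeon.  [the old quay: — | the new quay: the cabbage, the cat, the hay, the lettuce, the pigeon, the rabbit]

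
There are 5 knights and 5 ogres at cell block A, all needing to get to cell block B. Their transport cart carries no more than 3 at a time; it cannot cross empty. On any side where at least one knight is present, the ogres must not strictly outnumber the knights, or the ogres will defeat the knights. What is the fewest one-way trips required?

Counting alone: each trip to cell block B takes at most 3 across and each return brings at least 1 back, so after t trips out (and t−1 returns) at most 3t − (t−1) of the 10 are across; that first reaches 10 at t = 5, so at least 9 crossings are needed.
The safety rule pushes this higher. Following every safe sequence of crossings, the most of the 10 that can be at cell block B as the transport cart arrives there on crossing 9 is 9 — never all 10.
So no plan with fewer than 11 crossings exists, and this one achieves 11:
1. 2 ogres → cell block B.  (cell block A: 5K 3O; cell block B: 0K 2O)
2. 1 ogre ← cell block A.  (cell block A: 5K 4O; cell block B: 0K 1O)
3. 3 ogres → cell block B.  (cell block A: 5K 1O; cell block B: 0K 4O)
4. 1 ogre ← cell block A.  (cell block A: 5K 2O; cell block B: 0K 3O)
5. 3 knights → cell block B.  (cell block A: 2K 2O; cell block B: 3K 3O)
6. 1 knight and 1 ogre ← cell block A.  (cell block A: 3K 3O; cell block B: 2K 2O)
7. 3 knights → cell block B.  (cell block A: 0K 3O; cell block B: 5K 2O)
8. 1 ogre ← cell block A.  (cell block A: 0K 4O; cell block B: 5K 1O)
9. 2 ogres → cell block B.  (cell block A: 0K 2O; cell block B: 5K 3O)
10. 1 ogre ← cell block A.  (cell block A: 0K 3O; cell block B: 5K 2O)
11. 3 ogres → cell block B.  (cell block A: 0K 0O; cell block B: 5K 5O)

11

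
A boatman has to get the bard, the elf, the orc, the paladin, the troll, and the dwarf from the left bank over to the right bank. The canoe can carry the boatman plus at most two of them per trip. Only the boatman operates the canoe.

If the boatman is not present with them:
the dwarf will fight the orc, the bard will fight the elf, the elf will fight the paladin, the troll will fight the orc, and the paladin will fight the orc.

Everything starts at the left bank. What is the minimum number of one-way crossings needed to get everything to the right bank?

7

Counting alone: the boatman can take at most 2 across per trip to the right bank, so moving all 6 needs at least 3 loaded trips out, with a return between consecutive ones — at least 5 crossings.
The safety rule pushes this higher. Following every safe sequence of crossings, the most of the 6 that can be at the right bank as the canoe arrives there on crossing 5 is 5 — never all 6.
So no plan with fewer than 7 crossings exists, and this one achieves 7:
1. Boatman goes to the right bank with the elf and the orc.  [the left bank: the bard, the dwarf, the paladin, the troll | the right bank: the elf, the orc]
2. Boatman goes back to the left bank alone.  [the left bank: the bard, the dwarf, the paladin, the troll | the right bank: the elf, the orc]
3. Boatman goes to the right bank with the bard and the paladin.  [the left bank: the dwarf, the troll | the right bank: the bard, the elf, the orc, the paladin]
4. Boatman goes back to the left bank with the elf and the orc.  [the left bank: the dwarf, the elf, the orc, the troll | the right bank: the bard, the paladin]
5. Boatman goes to the right bank with the dwarf and the troll.  [the left bank: the elf, the orc | the right bank: the bard, the dwarf, the paladin, the troll]
6. Boatman goes back to the left bank alone.  [the left bank: the elf, the orc | the right bank: the bard, the dwarf, the paladin, the troll]
7. Boatman goes to the right bank with the elf and the orc.  [the left bank: — | the right bank: the bard, the dwarf, the elf, the orc, the paladin, the troll]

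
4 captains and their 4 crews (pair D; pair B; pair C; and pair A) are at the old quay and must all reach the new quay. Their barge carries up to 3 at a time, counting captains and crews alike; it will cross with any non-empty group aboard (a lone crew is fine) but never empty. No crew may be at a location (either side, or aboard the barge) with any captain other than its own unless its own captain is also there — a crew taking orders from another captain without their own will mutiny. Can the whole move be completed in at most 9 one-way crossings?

Yes

Yes — this plan uses 9 crossings (≤ 9):
1. captain D and crew D cross → the new quay.
2. captain D crosses ← the old quay.
3. captain B, captain D, and crew B cross → the new quay.
4. captain D and crew D cross ← the old quay.
5. captain A, captain C, and captain D cross → the new quay.
6. crew B crosses ← the old quay.
7. crew B and crew D cross → the new quay.
8. crew D crosses ← the old quay.
9. crew A, crew C, and crew D cross → the new quay.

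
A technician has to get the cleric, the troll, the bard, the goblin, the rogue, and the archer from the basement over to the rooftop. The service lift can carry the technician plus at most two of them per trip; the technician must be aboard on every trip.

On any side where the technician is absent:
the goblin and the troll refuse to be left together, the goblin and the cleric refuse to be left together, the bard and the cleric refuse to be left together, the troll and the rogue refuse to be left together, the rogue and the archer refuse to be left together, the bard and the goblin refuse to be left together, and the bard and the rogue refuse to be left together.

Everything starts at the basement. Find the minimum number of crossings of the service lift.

impossible

Whatever the first load, the items left behind include a forbidden pair without the technician. No opening move is safe, so no plan exists.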